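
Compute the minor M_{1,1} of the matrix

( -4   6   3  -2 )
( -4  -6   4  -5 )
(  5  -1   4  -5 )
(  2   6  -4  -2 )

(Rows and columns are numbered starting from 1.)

Delete row 1 and column 1; the remaining 3×3 submatrix is [-6 4 -5; -1 4 -5; 6 -4 -2].
Its determinant is 140.

140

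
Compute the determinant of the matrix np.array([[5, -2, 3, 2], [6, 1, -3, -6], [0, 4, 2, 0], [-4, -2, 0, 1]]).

Expand along row 3 (it has 2 zeros):
  − (4) · M_32   where M_32 = det([5 3 2; 6 -3 -6; -4 0 1]) = 15
  + (2) · M_33   where M_33 = det([5 -2 2; 6 1 -6; -4 -2 1]) = -107
det = (-1)·(4)·(15) + (+1)·(2)·(-107) = -274

-274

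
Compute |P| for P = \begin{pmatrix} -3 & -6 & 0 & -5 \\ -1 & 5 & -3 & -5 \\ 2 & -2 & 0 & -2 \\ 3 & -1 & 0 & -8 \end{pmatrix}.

Expand along column 3 (it has 3 zeros):
  − (-3) · M_23   where M_23 = det([-3 -6 -5; 2 -2 -2; 3 -1 -8]) = -122
det = (-1)·(-3)·(-122) = -366

-366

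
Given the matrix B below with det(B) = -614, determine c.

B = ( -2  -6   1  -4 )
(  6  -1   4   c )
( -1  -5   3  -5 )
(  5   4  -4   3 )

Expanding along the row containing c, det(B) is linear in c: det(B) = (-61)·c + (-370).
Set (-61)·c + (-370) = -614  ⇒  (-61)·c = -244  ⇒  c = 4.

4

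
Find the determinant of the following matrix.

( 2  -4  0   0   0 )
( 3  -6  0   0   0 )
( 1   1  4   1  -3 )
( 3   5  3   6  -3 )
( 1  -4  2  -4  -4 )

The matrix is block lower-triangular with a 2×2 block and a 3×3 block on the diagonal, so its determinant equals the product of the determinants of the diagonal blocks.
det of the 2×2 block = 0
det of the 3×3 block = -66
det = (0)·(-66) = 0

0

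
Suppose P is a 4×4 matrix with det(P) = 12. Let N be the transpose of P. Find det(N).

det(Pᵀ) = det(P).
det(N) = (1)·(12) = 12

12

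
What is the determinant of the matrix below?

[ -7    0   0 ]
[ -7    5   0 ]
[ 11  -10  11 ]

-385

The matrix is lower triangular, so the determinant is the product of the diagonal entries:
det = (-7) · (5) · (11) = -385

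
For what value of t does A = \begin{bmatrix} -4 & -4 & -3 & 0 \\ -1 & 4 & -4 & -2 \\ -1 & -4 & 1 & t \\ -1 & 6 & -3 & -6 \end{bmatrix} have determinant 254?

t = 7

Expanding along the row containing t, det(A) is linear in t: det(A) = (46)·t + (-68).
Set (46)·t + (-68) = 254  ⇒  (46)·t = 322  ⇒  t = 7.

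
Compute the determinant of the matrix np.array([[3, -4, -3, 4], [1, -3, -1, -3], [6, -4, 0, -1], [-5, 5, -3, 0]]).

Expand along row 3 (it has 1 zero):
  + (6) · M_31   where M_31 = det([-4 -3 4; -3 -1 -3; 5 -3 0]) = 137
  − (-4) · M_32   where M_32 = det([3 -3 4; 1 -1 -3; -5 -3 0]) = -104
  − (-1) · M_34   where M_34 = det([3 -4 -3; 1 -3 -1; -5 5 -3]) = 40
det = (+1)·(6)·(137) + (-1)·(-4)·(-104) + (-1)·(-1)·(40) = 446

The determinant is 446.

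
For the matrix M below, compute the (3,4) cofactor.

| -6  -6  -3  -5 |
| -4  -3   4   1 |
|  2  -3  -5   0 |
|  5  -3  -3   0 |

255

Delete row 3 and column 4; the remaining 3×3 submatrix is [-6 -6 -3; -4 -3 4; 5 -3 -3].
Its determinant is -255.
The cofactor carries sign (−1)^(3+4) = −1, so C_{3,4} = −(-255) = 255.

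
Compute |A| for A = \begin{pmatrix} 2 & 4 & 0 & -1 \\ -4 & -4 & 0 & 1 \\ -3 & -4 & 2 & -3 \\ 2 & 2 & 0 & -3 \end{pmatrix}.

-40

Expand along column 3 (it has 3 zeros):
  + (2) · M_33   where M_33 = det([2 4 -1; -4 -4 1; 2 2 -3]) = -20
det = (+1)·(2)·(-20) = -40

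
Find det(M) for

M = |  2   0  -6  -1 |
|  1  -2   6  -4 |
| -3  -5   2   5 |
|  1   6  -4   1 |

Expand along row 1 (it has 1 zero):
  + (2) · M_11   where M_11 = det([-2 6 -4; -5 2 5; 6 -4 1]) = 134
  + (-6) · M_13   where M_13 = det([1 -2 -4; -3 -5 5; 1 6 1]) = 1
  − (-1) · M_14   where M_14 = det([1 -2 6; -3 -5 2; 1 6 -4]) = -50
det = (+1)·(2)·(134) + (+1)·(-6)·(1) + (-1)·(-1)·(-50) = 212

The determinant is 212.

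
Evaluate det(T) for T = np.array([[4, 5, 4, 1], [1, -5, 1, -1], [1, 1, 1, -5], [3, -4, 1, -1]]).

det(T) = 260

Expand along row 1:
  + (4) · M_11   where M_11 = det([-5 1 -1; 1 1 -5; -4 1 -1]) = -4
  − (5) · M_12   where M_12 = det([1 1 -1; 1 1 -5; 3 1 -1]) = -8
  + (4) · M_13   where M_13 = det([1 -5 -1; 1 1 -5; 3 -4 -1]) = 56
  − (1) · M_14   where M_14 = det([1 -5 1; 1 1 1; 3 -4 1]) = -12
det = (+1)·(4)·(-4) + (-1)·(5)·(-8) + (+1)·(4)·(56) + (-1)·(1)·(-12) = 260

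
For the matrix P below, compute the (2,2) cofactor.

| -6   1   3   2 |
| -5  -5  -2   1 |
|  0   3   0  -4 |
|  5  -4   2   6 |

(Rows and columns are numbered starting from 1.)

Delete row 2 and column 2; the remaining 3×3 submatrix is [-6 3 2; 0 0 -4; 5 2 6].
Its determinant is -108.
The cofactor carries sign (−1)^(2+2) = +1, so C_{2,2} = +(-108) = -108.

-108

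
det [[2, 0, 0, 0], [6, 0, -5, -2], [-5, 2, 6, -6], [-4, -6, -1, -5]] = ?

Expand along row 1 (it has 3 zeros):
  + (2) · M_11   where M_11 = det([0 -5 -2; 2 6 -6; -6 -1 -5]) = -298
det = (+1)·(2)·(-298) = -596

-596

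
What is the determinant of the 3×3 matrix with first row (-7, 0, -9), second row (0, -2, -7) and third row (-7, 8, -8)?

-378

Expand along row 1:
  + (-7) · |-2 -7; 8 -8| = (-7)·(16 − (-56)) = -504
  + (-9) · |0 -2; -7 8| = (-9)·(0 − 14) = 126
Sum: (-504) + (126) = -378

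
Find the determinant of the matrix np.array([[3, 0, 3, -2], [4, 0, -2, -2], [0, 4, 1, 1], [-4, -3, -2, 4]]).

172

Expand along column 2 (it has 2 zeros):
  − (4) · M_32   where M_32 = det([3 3 -2; 4 -2 -2; -4 -2 4]) = -28
  + (-3) · M_42   where M_42 = det([3 3 -2; 4 -2 -2; 0 1 1]) = -20
det = (-1)·(4)·(-28) + (+1)·(-3)·(-20) = 172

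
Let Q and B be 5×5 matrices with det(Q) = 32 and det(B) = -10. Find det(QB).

det(QB) = det(Q)·det(B) = (32)·(-10) = -320

det(QB) = -320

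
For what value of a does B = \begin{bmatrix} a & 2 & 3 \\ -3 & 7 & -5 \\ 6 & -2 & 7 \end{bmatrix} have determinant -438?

-8

Expanding along the column containing a, det(B) is linear in a: det(B) = (39)·a + (-126).
Set (39)·a + (-126) = -438  ⇒  (39)·a = -312  ⇒  a = -8.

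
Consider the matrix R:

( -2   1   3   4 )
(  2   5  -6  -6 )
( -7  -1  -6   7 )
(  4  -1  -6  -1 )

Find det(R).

|R| = 1599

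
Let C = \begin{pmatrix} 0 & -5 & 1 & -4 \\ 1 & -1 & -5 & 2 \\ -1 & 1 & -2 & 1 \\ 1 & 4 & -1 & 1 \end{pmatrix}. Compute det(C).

The determinant is 100.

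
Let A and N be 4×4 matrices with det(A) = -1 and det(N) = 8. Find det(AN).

-8

det(AN) = det(A)·det(N) = (-1)·(8) = -8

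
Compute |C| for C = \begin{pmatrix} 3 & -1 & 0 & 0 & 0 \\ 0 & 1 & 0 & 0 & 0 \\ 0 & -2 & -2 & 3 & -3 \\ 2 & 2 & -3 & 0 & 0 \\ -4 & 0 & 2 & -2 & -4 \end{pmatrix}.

C is block lower-triangular with a 2×2 block and a 3×3 block on the diagonal, so its determinant equals the product of the determinants of the diagonal blocks.
det of the 2×2 block = 3
det of the 3×3 block = -54
det = (3)·(-54) = -162

-162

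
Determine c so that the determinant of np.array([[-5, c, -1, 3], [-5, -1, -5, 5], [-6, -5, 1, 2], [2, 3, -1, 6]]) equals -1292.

-9

Expanding along the column containing c, det(M) is linear in c: det(M) = (220)·c + (688).
Set (220)·c + (688) = -1292  ⇒  (220)·c = -1980  ⇒  c = -9.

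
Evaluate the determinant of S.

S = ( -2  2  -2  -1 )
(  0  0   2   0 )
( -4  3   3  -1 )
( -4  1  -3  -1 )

Expand along row 2 (it has 3 zeros):
  − (2) · M_23   where M_23 = det([-2 2 -1; -4 3 -1; -4 1 -1]) = -4
det = (-1)·(2)·(-4) = 8

det(S) = 8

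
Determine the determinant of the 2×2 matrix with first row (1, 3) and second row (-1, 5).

The determinant is 8.

det = 1·5 − 3·(-1) = 5 − (-3) = 8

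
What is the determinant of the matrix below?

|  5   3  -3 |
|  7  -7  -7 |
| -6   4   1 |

Expand along column 1:
  + 5 · |-7 -7; 4 1| = 5·(-7 − (-28)) = 105
  − 7 · |3 -3; 4 1| = −7·(3 − (-12)) = -105
  + (-6) · |3 -3; -7 -7| = (-6)·(-21 − 21) = 252
Sum: (105) + (-105) + (252) = 252

252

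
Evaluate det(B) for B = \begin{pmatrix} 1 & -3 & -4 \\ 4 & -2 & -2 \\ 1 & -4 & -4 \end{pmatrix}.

14

Expand along column 1:
  + 1 · |-2 -2; -4 -4| = 1·(8 − 8) = 0
  − 4 · |-3 -4; -4 -4| = −4·(12 − 16) = 16
  + 1 · |-3 -4; -2 -2| = 1·(6 − 8) = -2
Sum: (0) + (16) + (-2) = 14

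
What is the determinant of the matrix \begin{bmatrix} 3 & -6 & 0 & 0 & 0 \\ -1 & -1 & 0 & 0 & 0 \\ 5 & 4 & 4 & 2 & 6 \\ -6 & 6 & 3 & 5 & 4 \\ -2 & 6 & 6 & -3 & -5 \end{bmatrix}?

The matrix is block lower-triangular with a 2×2 block and a 3×3 block on the diagonal, so its determinant equals the product of the determinants of the diagonal blocks.
det of the 2×2 block = -9
det of the 3×3 block = -208
det = (-9)·(-208) = 1872

1872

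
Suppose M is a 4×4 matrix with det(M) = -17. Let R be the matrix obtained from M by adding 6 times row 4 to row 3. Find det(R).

Adding a multiple of one row to another leaves the determinant unchanged.
det(R) = (1)·(-17) = -17

det(R) = -17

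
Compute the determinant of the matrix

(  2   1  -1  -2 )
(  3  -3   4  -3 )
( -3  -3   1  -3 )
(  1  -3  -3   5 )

The determinant is 492.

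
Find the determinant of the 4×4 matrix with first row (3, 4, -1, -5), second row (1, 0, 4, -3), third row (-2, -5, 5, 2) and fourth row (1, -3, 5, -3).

Expand along row 2 (it has 1 zero):
  − (1) · M_21   where M_21 = det([4 -1 -5; -5 5 2; -3 5 -3]) = -29
  − (4) · M_23   where M_23 = det([3 4 -5; -2 -5 2; 1 -3 -3]) = -8
  + (-3) · M_24   where M_24 = det([3 4 -1; -2 -5 5; 1 -3 5]) = 19
det = (-1)·(1)·(-29) + (-1)·(4)·(-8) + (+1)·(-3)·(19) = 4

The determinant is 4.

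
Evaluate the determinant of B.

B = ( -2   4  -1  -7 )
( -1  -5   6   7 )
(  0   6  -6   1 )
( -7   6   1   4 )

Expand along row 3 (it has 1 zero):
  − (6) · M_32   where M_32 = det([-2 -1 -7; -1 6 7; -7 1 4]) = -276
  + (-6) · M_33   where M_33 = det([-2 4 -7; -1 -5 7; -7 6 4]) = 231
  − (1) · M_34   where M_34 = det([-2 4 -1; -1 -5 6; -7 6 1]) = -41
det = (-1)·(6)·(-276) + (+1)·(-6)·(231) + (-1)·(1)·(-41) = 311

311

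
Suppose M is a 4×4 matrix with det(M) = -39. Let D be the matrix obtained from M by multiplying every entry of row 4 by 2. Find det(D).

The determinant is -78.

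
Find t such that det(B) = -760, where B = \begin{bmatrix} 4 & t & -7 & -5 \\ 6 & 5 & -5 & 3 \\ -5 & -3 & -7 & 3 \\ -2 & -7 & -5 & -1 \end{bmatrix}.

t = -9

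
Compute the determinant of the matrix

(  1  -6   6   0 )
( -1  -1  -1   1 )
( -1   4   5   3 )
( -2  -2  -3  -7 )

Expand along row 1 (it has 1 zero):
  + (1) · M_11   where M_11 = det([-1 -1 1; 4 5 3; -2 -3 -7]) = 2
  − (-6) · M_12   where M_12 = det([-1 -1 1; -1 5 3; -2 -3 -7]) = 52
  + (6) · M_13   where M_13 = det([-1 -1 1; -1 4 3; -2 -2 -7]) = 45
det = (+1)·(1)·(2) + (-1)·(-6)·(52) + (+1)·(6)·(45) = 584

584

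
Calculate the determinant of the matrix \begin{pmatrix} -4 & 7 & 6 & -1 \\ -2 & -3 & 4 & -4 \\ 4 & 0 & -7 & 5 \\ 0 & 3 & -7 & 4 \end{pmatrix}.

Expand along row 3 (it has 1 zero):
  + (4) · M_31   where M_31 = det([7 6 -1; -3 4 -4; 3 -7 4]) = -93
  + (-7) · M_33   where M_33 = det([-4 7 -1; -2 -3 -4; 0 3 4]) = 62
  − (5) · M_34   where M_34 = det([-4 7 6; -2 -3 4; 0 3 -7]) = -170
det = (+1)·(4)·(-93) + (+1)·(-7)·(62) + (-1)·(5)·(-170) = 44

44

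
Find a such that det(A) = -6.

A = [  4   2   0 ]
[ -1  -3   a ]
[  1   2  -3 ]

Expanding along the column containing a, det(A) is linear in a: det(A) = (-6)·a + (30).
Set (-6)·a + (30) = -6  ⇒  (-6)·a = -36  ⇒  a = 6.

a = 6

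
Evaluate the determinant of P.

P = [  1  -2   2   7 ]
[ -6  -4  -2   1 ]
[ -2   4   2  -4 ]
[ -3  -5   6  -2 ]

Expand along row 1:
  + (1) · M_11   where M_11 = det([-4 -2 1; 4 2 -4; -5 6 -2]) = -102
  − (-2) · M_12   where M_12 = det([-6 -2 1; -2 2 -4; -3 6 -2]) = -142
  + (2) · M_13   where M_13 = det([-6 -4 1; -2 4 -4; -3 -5 -2]) = 158
  − (7) · M_14   where M_14 = det([-6 -4 -2; -2 4 2; -3 -5 6]) = -272
det = (+1)·(1)·(-102) + (-1)·(-2)·(-142) + (+1)·(2)·(158) + (-1)·(7)·(-272) = 1834

det(P) = 1834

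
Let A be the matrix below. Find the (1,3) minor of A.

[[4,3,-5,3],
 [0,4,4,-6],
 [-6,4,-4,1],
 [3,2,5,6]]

300

Delete row 1 and column 3; the remaining 3×3 submatrix is [0 4 -6; -6 4 1; 3 2 6].
Its determinant is 300.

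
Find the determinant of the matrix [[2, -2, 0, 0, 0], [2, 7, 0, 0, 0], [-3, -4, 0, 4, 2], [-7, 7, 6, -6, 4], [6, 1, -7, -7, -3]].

The matrix is block lower-triangular with a 2×2 block and a 3×3 block on the diagonal, so its determinant equals the product of the determinants of the diagonal blocks.
det of the 2×2 block = 18
det of the 3×3 block = -208
det = (18)·(-208) = -3744

The determinant is -3744.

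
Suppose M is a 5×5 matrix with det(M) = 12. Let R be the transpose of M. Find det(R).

det(Mᵀ) = det(M).
det(R) = (1)·(12) = 12

12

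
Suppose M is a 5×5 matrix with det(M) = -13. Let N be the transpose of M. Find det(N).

-13

det(Mᵀ) = det(M).
det(N) = (1)·(-13) = -13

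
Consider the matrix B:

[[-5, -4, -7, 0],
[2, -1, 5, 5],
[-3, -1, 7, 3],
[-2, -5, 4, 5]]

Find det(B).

-538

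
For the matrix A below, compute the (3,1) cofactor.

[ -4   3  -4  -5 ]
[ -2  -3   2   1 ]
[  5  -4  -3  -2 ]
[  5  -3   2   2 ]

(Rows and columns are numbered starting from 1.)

Delete row 3 and column 1; the remaining 3×3 submatrix is [3 -4 -5; -3 2 1; -3 2 2].
Its determinant is -6.
The cofactor carries sign (−1)^(3+1) = +1, so C_{3,1} = +(-6) = -6.

-6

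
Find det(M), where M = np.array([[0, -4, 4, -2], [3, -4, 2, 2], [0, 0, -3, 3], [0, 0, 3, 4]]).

M is block upper-triangular with a 2×2 block and a 2×2 block on the diagonal, so its determinant equals the product of the determinants of the diagonal blocks.
det of the 2×2 block = 12
det of the 2×2 block = -21
det = (12)·(-21) = -252

det(M) = -252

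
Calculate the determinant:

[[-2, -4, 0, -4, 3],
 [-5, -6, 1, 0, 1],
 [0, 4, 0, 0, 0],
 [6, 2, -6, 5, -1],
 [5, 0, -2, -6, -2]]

Expand along row 3 (it has 4 zeros):
  − (4) · M_32   where M_32 = det([-2 0 -4 3; -5 1 0 1; 6 -6 5 -1; 5 -2 -6 -2]) = 547
det = (-1)·(4)·(547) = -2188

The determinant is -2188.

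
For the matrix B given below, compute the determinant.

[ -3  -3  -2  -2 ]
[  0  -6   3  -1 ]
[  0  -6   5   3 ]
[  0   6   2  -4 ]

Expand along column 1 (it has 3 zeros):
  + (-3) · M_11   where M_11 = det([-6 3 -1; -6 5 3; 6 2 -4]) = 180
det = (+1)·(-3)·(180) = -540

det(B) = -540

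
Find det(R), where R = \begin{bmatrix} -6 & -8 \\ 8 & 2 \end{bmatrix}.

det(R) = (-6)·2 − (-8)·8 = -12 − (-64) = 52

52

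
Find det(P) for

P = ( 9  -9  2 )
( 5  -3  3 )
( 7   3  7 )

Expand along row 1:
  + 9 · |-3 3; 3 7| = 9·(-21 − 9) = -270
  − (-9) · |5 3; 7 7| = −(-9)·(35 − 21) = 126
  + 2 · |5 -3; 7 3| = 2·(15 − (-21)) = 72
Sum: (-270) + (126) + (72) = -72

The determinant is -72.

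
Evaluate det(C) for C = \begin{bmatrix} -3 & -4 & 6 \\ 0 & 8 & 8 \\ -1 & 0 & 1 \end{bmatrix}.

Expand along column 1:
  + (-3) · |8 8; 0 1| = (-3)·(8 − 0) = -24
  + (-1) · |-4 6; 8 8| = (-1)·(-32 − 48) = 80
Sum: (-24) + (80) = 56

det(C) = 56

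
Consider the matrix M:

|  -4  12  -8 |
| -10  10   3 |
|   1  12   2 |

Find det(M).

1380

Expand along row 1:
  + (-4) · |10 3; 12 2| = (-4)·(20 − 36) = 64
  − 12 · |-10 3; 1 2| = −12·(-20 − 3) = 276
  + (-8) · |-10 10; 1 12| = (-8)·(-120 − 10) = 1040
Sum: (64) + (276) + (1040) = 1380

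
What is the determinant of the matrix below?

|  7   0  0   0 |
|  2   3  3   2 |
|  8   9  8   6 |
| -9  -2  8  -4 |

Expand along row 1 (it has 3 zeros):
  + (7) · M_11   where M_11 = det([3 3 2; 9 8 6; -2 8 -4]) = 8
det = (+1)·(7)·(8) = 56

56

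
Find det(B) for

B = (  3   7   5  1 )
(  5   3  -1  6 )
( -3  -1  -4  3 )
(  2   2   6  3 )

1150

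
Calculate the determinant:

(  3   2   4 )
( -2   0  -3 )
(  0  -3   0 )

The determinant is -3.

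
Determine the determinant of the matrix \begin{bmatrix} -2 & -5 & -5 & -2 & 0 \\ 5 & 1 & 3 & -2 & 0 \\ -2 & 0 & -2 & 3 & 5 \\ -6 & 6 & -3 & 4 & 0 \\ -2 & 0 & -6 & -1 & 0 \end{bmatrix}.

-385

Expand along column 5 (it has 4 zeros):
  + (5) · M_35   where M_35 = det([-2 -5 -5 -2; 5 1 3 -2; -6 6 -3 4; -2 0 -6 -1]) = -77
det = (+1)·(5)·(-77) = -385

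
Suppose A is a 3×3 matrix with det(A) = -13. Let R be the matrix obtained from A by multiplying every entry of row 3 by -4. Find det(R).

det(R) = 52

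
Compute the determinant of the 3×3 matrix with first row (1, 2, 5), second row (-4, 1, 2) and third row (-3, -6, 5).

Expand along column 1:
  + 1 · |1 2; -6 5| = 1·(5 − (-12)) = 17
  − (-4) · |2 5; -6 5| = −(-4)·(10 − (-30)) = 160
  + (-3) · |2 5; 1 2| = (-3)·(4 − 5) = 3
Sum: (17) + (160) + (3) = 180

180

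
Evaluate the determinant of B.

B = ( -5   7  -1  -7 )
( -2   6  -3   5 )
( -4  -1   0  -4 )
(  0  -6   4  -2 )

Expand along row 3 (it has 1 zero):
  + (-4) · M_31   where M_31 = det([7 -1 -7; 6 -3 5; -6 4 -2]) = -122
  − (-1) · M_32   where M_32 = det([-5 -1 -7; -2 -3 5; 0 4 -2]) = 130
  − (-4) · M_34   where M_34 = det([-5 7 -1; -2 6 -3; 0 -6 4]) = 14
det = (+1)·(-4)·(-122) + (-1)·(-1)·(130) + (-1)·(-4)·(14) = 674

The determinant is 674.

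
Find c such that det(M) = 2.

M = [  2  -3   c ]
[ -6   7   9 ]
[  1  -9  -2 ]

-3

Expanding along the column containing c, det(M) is linear in c: det(M) = (47)·c + (143).
Set (47)·c + (143) = 2  ⇒  (47)·c = -141  ⇒  c = -3.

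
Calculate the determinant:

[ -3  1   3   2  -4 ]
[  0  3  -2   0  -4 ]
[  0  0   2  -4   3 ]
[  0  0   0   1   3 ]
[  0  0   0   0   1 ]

-18

The matrix is upper triangular, so the determinant is the product of the diagonal entries:
det = (-3) · (3) · (2) · (1) · (1) = -18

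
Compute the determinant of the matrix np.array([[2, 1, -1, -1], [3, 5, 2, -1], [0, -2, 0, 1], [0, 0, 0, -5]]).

Expand along row 4 (it has 3 zeros):
  + (-5) · M_44   where M_44 = det([2 1 -1; 3 5 2; 0 -2 0]) = 14
det = (+1)·(-5)·(14) = -70

-70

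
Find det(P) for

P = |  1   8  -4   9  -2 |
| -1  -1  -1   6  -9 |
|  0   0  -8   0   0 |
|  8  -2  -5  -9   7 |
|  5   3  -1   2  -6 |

det(P) = 19208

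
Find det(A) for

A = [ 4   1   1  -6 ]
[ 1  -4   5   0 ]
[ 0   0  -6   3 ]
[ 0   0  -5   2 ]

-51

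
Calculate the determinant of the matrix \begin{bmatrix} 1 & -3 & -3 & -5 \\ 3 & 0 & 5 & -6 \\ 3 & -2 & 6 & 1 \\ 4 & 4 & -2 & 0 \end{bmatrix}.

Expand along row 2 (it has 1 zero):
  − (3) · M_21   where M_21 = det([-3 -3 -5; -2 6 1; 4 -2 0]) = 82
  − (5) · M_23   where M_23 = det([1 -3 -5; 3 -2 1; 4 4 0]) = -116
  + (-6) · M_24   where M_24 = det([1 -3 -3; 3 -2 6; 4 4 -2]) = -170
det = (-1)·(3)·(82) + (-1)·(5)·(-116) + (+1)·(-6)·(-170) = 1354

1354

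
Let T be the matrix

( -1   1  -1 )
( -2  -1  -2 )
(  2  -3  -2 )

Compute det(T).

Expand along column 1:
  + (-1) · |-1 -2; -3 -2| = (-1)·(2 − 6) = 4
  − (-2) · |1 -1; -3 -2| = −(-2)·(-2 − 3) = -10
  + 2 · |1 -1; -1 -2| = 2·(-2 − 1) = -6
Sum: (4) + (-10) + (-6) = -12

The determinant is -12.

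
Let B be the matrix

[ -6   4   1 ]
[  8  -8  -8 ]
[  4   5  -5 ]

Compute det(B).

Expand along row 1:
  + (-6) · |-8 -8; 5 -5| = (-6)·(40 − (-40)) = -480
  − 4 · |8 -8; 4 -5| = −4·(-40 − (-32)) = 32
  + 1 · |8 -8; 4 5| = 1·(40 − (-32)) = 72
Sum: (-480) + (32) + (72) = -376

The determinant is -376.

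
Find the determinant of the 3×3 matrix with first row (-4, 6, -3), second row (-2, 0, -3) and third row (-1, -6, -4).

6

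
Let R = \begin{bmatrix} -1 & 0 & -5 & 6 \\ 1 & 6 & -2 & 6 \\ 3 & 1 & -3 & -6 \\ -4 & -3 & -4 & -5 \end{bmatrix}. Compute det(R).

Expand along row 1 (it has 1 zero):
  + (-1) · M_11   where M_11 = det([6 -2 6; 1 -3 -6; -3 -4 -5]) = -178
  + (-5) · M_13   where M_13 = det([1 6 6; 3 1 -6; -4 -3 -5]) = 181
  − (6) · M_14   where M_14 = det([1 6 -2; 3 1 -3; -4 -3 -4]) = 141
det = (+1)·(-1)·(-178) + (+1)·(-5)·(181) + (-1)·(6)·(141) = -1573

det(R) = -1573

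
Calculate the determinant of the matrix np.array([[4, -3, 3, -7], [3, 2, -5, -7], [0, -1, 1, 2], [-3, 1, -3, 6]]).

75

Expand along row 3 (it has 1 zero):
  − (-1) · M_32   where M_32 = det([4 3 -7; 3 -5 -7; -3 -3 6]) = -27
  + (1) · M_33   where M_33 = det([4 -3 -7; 3 2 -7; -3 1 6]) = 4
  − (2) · M_34   where M_34 = det([4 -3 3; 3 2 -5; -3 1 -3]) = -49
det = (-1)·(-1)·(-27) + (+1)·(1)·(4) + (-1)·(2)·(-49) = 75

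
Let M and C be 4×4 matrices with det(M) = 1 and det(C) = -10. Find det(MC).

|MC| = -10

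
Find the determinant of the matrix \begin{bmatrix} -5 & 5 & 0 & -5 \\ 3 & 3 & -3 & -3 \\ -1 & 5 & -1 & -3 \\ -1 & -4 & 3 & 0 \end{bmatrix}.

Expand along row 1 (it has 1 zero):
  + (-5) · M_11   where M_11 = det([3 -3 -3; 5 -1 -3; -4 3 0]) = -42
  − (5) · M_12   where M_12 = det([3 -3 -3; -1 -1 -3; -1 3 0]) = 30
  − (-5) · M_14   where M_14 = det([3 3 -3; -1 5 -1; -1 -4 3]) = 18
det = (+1)·(-5)·(-42) + (-1)·(5)·(30) + (-1)·(-5)·(18) = 150

150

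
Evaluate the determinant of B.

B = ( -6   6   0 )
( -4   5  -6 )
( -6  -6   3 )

Expand along column 3:
  − (-6) · |-6 6; -6 -6| = −(-6)·(36 − (-36)) = 432
  + 3 · |-6 6; -4 5| = 3·(-30 − (-24)) = -18
Sum: (432) + (-18) = 414

414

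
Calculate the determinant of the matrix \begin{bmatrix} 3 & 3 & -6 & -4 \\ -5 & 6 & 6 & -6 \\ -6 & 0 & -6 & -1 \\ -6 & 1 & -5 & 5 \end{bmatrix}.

-3639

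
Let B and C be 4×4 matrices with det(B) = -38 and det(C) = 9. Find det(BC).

det(BC) = det(B)·det(C) = (-38)·(9) = -342

det(BC) = -342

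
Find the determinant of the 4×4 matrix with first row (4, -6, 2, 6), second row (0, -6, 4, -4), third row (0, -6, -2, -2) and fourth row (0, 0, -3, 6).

The determinant is 720.

Expand along column 1 (it has 3 zeros):
  + (4) · M_11   where M_11 = det([-6 4 -4; -6 -2 -2; 0 -3 6]) = 180
det = (+1)·(4)·(180) = 720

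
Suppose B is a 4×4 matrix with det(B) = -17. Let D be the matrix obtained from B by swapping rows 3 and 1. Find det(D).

Swapping two rows multiplies the determinant by −1.
det(D) = (-1)·(-17) = 17

17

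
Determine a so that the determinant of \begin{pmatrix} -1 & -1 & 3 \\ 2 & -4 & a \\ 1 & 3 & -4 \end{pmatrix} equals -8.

Expanding along the row containing a, det(B) is linear in a: det(B) = (2)·a + (6).
Set (2)·a + (6) = -8  ⇒  (2)·a = -14  ⇒  a = -7.

a = -7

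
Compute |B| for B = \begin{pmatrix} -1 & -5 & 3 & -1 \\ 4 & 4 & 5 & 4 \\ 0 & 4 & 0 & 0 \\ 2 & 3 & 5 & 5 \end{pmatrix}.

204

Expand along row 3 (it has 3 zeros):
  − (4) · M_32   where M_32 = det([-1 3 -1; 4 5 4; 2 5 5]) = -51
det = (-1)·(4)·(-51) = 204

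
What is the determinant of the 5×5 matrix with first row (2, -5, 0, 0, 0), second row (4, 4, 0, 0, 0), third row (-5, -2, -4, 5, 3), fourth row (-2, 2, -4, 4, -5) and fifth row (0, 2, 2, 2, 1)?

The matrix is block lower-triangular with a 2×2 block and a 3×3 block on the diagonal, so its determinant equals the product of the determinants of the diagonal blocks.
det of the 2×2 block = 28
det of the 3×3 block = -134
det = (28)·(-134) = -3752

-3752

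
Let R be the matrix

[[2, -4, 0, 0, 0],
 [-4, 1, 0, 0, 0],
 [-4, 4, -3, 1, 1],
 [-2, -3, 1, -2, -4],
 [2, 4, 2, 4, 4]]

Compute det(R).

R is block lower-triangular with a 2×2 block and a 3×3 block on the diagonal, so its determinant equals the product of the determinants of the diagonal blocks.
det of the 2×2 block = -14
det of the 3×3 block = -28
det = (-14)·(-28) = 392

|R| = 392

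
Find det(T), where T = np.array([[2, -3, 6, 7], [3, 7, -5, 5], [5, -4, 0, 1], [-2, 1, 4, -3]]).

The determinant is 1828.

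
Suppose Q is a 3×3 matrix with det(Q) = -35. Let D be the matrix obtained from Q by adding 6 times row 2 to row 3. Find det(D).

|D| = -35

Adding a multiple of one row to another leaves the determinant unchanged.
det(D) = (1)·(-35) = -35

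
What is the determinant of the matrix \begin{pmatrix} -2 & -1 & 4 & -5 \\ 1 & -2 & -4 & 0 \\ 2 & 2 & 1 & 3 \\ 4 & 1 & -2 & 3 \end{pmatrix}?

Expand along row 2 (it has 1 zero):
  − (1) · M_21   where M_21 = det([-1 4 -5; 2 1 3; 1 -2 3]) = 4
  + (-2) · M_22   where M_22 = det([-2 4 -5; 2 1 3; 4 -2 3]) = 46
  − (-4) · M_23   where M_23 = det([-2 -1 -5; 2 2 3; 4 1 3]) = 18
det = (-1)·(1)·(4) + (+1)·(-2)·(46) + (-1)·(-4)·(18) = -24

-24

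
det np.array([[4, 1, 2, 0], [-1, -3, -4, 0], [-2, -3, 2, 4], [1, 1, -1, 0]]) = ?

Expand along column 4 (it has 3 zeros):
  − (4) · M_34   where M_34 = det([4 1 2; -1 -3 -4; 1 1 -1]) = 27
det = (-1)·(4)·(27) = -108

-108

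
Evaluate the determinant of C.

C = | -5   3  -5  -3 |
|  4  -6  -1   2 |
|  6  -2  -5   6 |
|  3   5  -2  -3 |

Expand along row 1:
  + (-5) · M_11   where M_11 = det([-6 -1 2; -2 -5 6; 5 -2 -3]) = -128
  − (3) · M_12   where M_12 = det([4 -1 2; 6 -5 6; 3 -2 -3]) = 78
  + (-5) · M_13   where M_13 = det([4 -6 2; 6 -2 6; 3 5 -3]) = -240
  − (-3) · M_14   where M_14 = det([4 -6 -1; 6 -2 -5; 3 5 -2]) = 98
det = (+1)·(-5)·(-128) + (-1)·(3)·(78) + (+1)·(-5)·(-240) + (-1)·(-3)·(98) = 1900

1900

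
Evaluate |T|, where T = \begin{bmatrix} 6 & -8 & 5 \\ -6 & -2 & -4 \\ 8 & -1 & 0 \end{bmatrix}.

342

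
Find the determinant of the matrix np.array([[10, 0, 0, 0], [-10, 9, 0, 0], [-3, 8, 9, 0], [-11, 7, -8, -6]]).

The matrix is lower triangular, so the determinant is the product of the diagonal entries:
det = (10) · (9) · (9) · (-6) = -4860

-4860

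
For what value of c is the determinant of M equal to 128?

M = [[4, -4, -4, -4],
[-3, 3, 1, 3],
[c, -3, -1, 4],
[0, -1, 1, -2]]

Expanding along the column containing c, det(M) is linear in c: det(M) = (-8)·c + (80).
Set (-8)·c + (80) = 128  ⇒  (-8)·c = 48  ⇒  c = -6.

c = -6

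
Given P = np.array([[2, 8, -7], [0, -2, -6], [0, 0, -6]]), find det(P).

|P| = 24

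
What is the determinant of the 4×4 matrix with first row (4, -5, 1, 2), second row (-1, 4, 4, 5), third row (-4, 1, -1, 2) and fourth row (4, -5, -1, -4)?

-144

Expand along row 1:
  + (4) · M_11   where M_11 = det([4 4 5; 1 -1 2; -5 -1 -4]) = -30
  − (-5) · M_12   where M_12 = det([-1 4 5; -4 -1 2; 4 -1 -4]) = 2
  + (1) · M_13   where M_13 = det([-1 4 5; -4 1 2; 4 -5 -4]) = 42
  − (2) · M_14   where M_14 = det([-1 4 4; -4 1 -1; 4 -5 -1]) = 38
det = (+1)·(4)·(-30) + (-1)·(-5)·(2) + (+1)·(1)·(42) + (-1)·(2)·(38) = -144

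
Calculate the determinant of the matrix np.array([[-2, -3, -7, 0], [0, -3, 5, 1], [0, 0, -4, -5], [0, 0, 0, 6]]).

The determinant is -144.

The matrix is upper triangular, so the determinant is the product of the diagonal entries:
det = (-2) · (-3) · (-4) · (6) = -144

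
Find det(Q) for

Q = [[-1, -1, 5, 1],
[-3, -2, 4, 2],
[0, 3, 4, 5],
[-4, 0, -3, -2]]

Expand along row 3 (it has 1 zero):
  − (3) · M_32   where M_32 = det([-1 5 1; -3 4 2; -4 -3 -2]) = -43
  + (4) · M_33   where M_33 = det([-1 -1 1; -3 -2 2; -4 0 -2]) = 2
  − (5) · M_34   where M_34 = det([-1 -1 5; -3 -2 4; -4 0 -3]) = -21
det = (-1)·(3)·(-43) + (+1)·(4)·(2) + (-1)·(5)·(-21) = 242

242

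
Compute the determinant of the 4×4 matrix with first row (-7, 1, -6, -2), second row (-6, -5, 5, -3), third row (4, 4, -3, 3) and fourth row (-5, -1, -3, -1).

Expand along row 1:
  + (-7) · M_11   where M_11 = det([-5 5 -3; 4 -3 3; -1 -3 -1]) = -10
  − (1) · M_12   where M_12 = det([-6 5 -3; 4 -3 3; -5 -3 -1]) = -46
  + (-6) · M_13   where M_13 = det([-6 -5 -3; 4 4 3; -5 -1 -1]) = 13
  − (-2) · M_14   where M_14 = det([-6 -5 5; 4 4 -3; -5 -1 -3]) = 35
det = (+1)·(-7)·(-10) + (-1)·(1)·(-46) + (+1)·(-6)·(13) + (-1)·(-2)·(35) = 108

108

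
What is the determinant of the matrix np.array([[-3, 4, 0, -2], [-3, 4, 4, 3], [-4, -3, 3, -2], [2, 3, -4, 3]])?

-457

Expand along row 1 (it has 1 zero):
  + (-3) · M_11   where M_11 = det([4 4 3; -3 3 -2; 3 -4 3]) = 25
  − (4) · M_12   where M_12 = det([-3 4 3; -4 3 -2; 2 -4 3]) = 59
  − (-2) · M_14   where M_14 = det([-3 4 4; -4 -3 3; 2 3 -4]) = -73
det = (+1)·(-3)·(25) + (-1)·(4)·(59) + (-1)·(-2)·(-73) = -457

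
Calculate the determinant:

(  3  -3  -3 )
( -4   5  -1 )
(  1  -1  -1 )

Expand along row 1:
  + 3 · |5 -1; -1 -1| = 3·(-5 − 1) = -18
  − (-3) · |-4 -1; 1 -1| = −(-3)·(4 − (-1)) = 15
  + (-3) · |-4 5; 1 -1| = (-3)·(4 − 5) = 3
Sum: (-18) + (15) + (3) = 0

The determinant is 0.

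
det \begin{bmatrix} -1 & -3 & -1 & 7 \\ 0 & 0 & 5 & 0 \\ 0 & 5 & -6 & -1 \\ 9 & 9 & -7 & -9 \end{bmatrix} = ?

1260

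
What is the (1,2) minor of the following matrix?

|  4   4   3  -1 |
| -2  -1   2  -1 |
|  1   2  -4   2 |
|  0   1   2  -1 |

The minor is 0.

Delete row 1 and column 2; the remaining 3×3 submatrix is [-2 2 -1; 1 -4 2; 0 2 -1].
Its determinant is 0.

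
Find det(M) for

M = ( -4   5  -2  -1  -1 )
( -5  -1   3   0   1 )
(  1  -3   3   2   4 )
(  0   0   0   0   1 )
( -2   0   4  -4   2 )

264

Expand along row 4 (it has 4 zeros):
  − (1) · M_45   where M_45 = det([-4 5 -2 -1; -5 -1 3 0; 1 -3 3 2; -2 0 4 -4]) = -264
det = (-1)·(1)·(-264) = 264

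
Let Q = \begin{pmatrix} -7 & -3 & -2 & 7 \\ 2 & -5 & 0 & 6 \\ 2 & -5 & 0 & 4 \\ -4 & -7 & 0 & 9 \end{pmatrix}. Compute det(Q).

det(Q) = 136

Expand along column 3 (it has 3 zeros):
  + (-2) · M_13   where M_13 = det([2 -5 6; 2 -5 4; -4 -7 9]) = -68
det = (+1)·(-2)·(-68) = 136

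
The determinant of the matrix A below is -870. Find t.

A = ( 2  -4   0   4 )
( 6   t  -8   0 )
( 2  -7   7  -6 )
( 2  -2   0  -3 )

t = 7

Expanding along the column containing t, det(A) is linear in t: det(A) = (-98)·t + (-184).
Set (-98)·t + (-184) = -870  ⇒  (-98)·t = -686  ⇒  t = 7.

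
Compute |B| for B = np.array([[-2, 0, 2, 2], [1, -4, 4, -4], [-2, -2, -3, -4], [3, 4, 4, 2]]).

Expand along row 1 (it has 1 zero):
  + (-2) · M_11   where M_11 = det([-4 4 -4; -2 -3 -4; 4 4 2]) = -104
  + (2) · M_13   where M_13 = det([1 -4 -4; -2 -2 -4; 3 4 2]) = 52
  − (2) · M_14   where M_14 = det([1 -4 4; -2 -2 -3; 3 4 4]) = 0
det = (+1)·(-2)·(-104) + (+1)·(2)·(52) + (-1)·(2)·(0) = 312

The determinant is 312.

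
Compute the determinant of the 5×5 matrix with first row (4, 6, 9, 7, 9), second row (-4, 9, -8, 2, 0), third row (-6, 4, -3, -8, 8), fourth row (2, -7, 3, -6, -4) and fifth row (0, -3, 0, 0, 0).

Expand along row 5 (it has 4 zeros):
  − (-3) · M_52   where M_52 = det([4 9 7 9; -4 -8 2 0; -6 -3 -8 8; 2 3 -6 -4]) = -672
det = (-1)·(-3)·(-672) = -2016

-2016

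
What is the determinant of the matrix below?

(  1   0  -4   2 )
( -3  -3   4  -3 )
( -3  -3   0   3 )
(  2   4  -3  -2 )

-126

Expand along row 1 (it has 1 zero):
  + (1) · M_11   where M_11 = det([-3 4 -3; -3 0 3; 4 -3 -2]) = -30
  + (-4) · M_13   where M_13 = det([-3 -3 -3; -3 -3 3; 2 4 -2]) = 36
  − (2) · M_14   where M_14 = det([-3 -3 4; -3 -3 0; 2 4 -3]) = -24
det = (+1)·(1)·(-30) + (+1)·(-4)·(36) + (-1)·(2)·(-24) = -126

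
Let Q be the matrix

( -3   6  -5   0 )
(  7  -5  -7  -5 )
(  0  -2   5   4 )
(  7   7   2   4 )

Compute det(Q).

The determinant is 2283.

Expand along row 1 (it has 1 zero):
  + (-3) · M_11   where M_11 = det([-5 -7 -5; -2 5 4; 7 2 4]) = -117
  − (6) · M_12   where M_12 = det([7 -7 -5; 0 5 4; 7 2 4]) = 63
  + (-5) · M_13   where M_13 = det([7 -5 -5; 0 -2 4; 7 7 4]) = -462
det = (+1)·(-3)·(-117) + (-1)·(6)·(63) + (+1)·(-5)·(-462) = 2283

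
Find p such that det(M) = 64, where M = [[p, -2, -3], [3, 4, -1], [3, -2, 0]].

Expanding along the row containing p, det(M) is linear in p: det(M) = (-2)·p + (60).
Set (-2)·p + (60) = 64  ⇒  (-2)·p = 4  ⇒  p = -2.

-2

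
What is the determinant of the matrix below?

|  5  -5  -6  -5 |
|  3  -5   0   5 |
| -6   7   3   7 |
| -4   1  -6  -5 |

The determinant is -1314.

Expand along row 2 (it has 1 zero):
  − (3) · M_21   where M_21 = det([-5 -6 -5; 7 3 7; 1 -6 -5]) = -162
  + (-5) · M_22   where M_22 = det([5 -6 -5; -6 3 7; -4 -6 -5]) = 243
  + (5) · M_24   where M_24 = det([5 -5 -6; -6 7 3; -4 1 -6]) = -117
det = (-1)·(3)·(-162) + (+1)·(-5)·(243) + (+1)·(5)·(-117) = -1314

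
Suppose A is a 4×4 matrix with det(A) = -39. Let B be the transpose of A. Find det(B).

det(Aᵀ) = det(A).
det(B) = (1)·(-39) = -39

-39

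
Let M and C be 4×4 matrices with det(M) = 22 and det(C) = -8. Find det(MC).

|MC| = -176

det(MC) = det(M)·det(C) = (22)·(-8) = -176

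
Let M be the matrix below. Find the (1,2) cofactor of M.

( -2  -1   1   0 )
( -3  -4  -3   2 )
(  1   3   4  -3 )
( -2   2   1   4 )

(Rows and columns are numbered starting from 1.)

The cofactor is 45.

Delete row 1 and column 2; the remaining 3×3 submatrix is [-3 -3 2; 1 4 -3; -2 1 4].
Its determinant is -45.
The cofactor carries sign (−1)^(1+2) = −1, so C_{1,2} = −(-45) = 45.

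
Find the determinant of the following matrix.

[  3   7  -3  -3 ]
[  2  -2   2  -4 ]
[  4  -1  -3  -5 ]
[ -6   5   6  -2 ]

Expand along row 1:
  + (3) · M_11   where M_11 = det([-2 2 -4; -1 -3 -5; 5 6 -2]) = -162
  − (7) · M_12   where M_12 = det([2 2 -4; 4 -3 -5; -6 6 -2]) = 124
  + (-3) · M_13   where M_13 = det([2 -2 -4; 4 -1 -5; -6 5 -2]) = -78
  − (-3) · M_14   where M_14 = det([2 -2 2; 4 -1 -3; -6 5 6]) = 58
det = (+1)·(3)·(-162) + (-1)·(7)·(124) + (+1)·(-3)·(-78) + (-1)·(-3)·(58) = -946

-946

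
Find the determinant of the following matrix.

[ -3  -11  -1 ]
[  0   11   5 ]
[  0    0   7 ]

The determinant is -231.

The matrix is upper triangular, so the determinant is the product of the diagonal entries:
det = (-3) · (11) · (7) = -231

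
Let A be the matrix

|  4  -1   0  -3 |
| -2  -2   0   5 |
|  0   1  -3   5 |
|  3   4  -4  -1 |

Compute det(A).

-19

Expand along column 3 (it has 2 zeros):
  + (-3) · M_33   where M_33 = det([4 -1 -3; -2 -2 5; 3 4 -1]) = -79
  − (-4) · M_43   where M_43 = det([4 -1 -3; -2 -2 5; 0 1 5]) = -64
det = (+1)·(-3)·(-79) + (-1)·(-4)·(-64) = -19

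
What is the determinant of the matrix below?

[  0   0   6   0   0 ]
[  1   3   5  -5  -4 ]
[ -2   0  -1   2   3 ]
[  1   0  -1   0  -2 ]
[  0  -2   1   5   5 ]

162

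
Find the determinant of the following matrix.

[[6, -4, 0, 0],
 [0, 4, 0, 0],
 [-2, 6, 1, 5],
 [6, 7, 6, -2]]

-768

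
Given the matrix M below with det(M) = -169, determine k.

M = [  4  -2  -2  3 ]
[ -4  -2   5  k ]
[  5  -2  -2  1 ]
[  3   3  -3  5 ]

1

Expanding along the column containing k, det(M) is linear in k: det(M) = (-12)·k + (-157).
Set (-12)·k + (-157) = -169  ⇒  (-12)·k = -12  ⇒  k = 1.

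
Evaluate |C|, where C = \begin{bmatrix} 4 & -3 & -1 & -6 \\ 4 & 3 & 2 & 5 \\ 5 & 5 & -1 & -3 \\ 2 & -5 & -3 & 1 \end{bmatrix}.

Expand along row 1:
  + (4) · M_11   where M_11 = det([3 2 5; 5 -1 -3; -5 -3 1]) = -110
  − (-3) · M_12   where M_12 = det([4 2 5; 5 -1 -3; 2 -3 1]) = -127
  + (-1) · M_13   where M_13 = det([4 3 5; 5 5 -3; 2 -5 1]) = -248
  − (-6) · M_14   where M_14 = det([4 3 2; 5 5 -1; 2 -5 -3]) = -111
det = (+1)·(4)·(-110) + (-1)·(-3)·(-127) + (+1)·(-1)·(-248) + (-1)·(-6)·(-111) = -1239

|C| = -1239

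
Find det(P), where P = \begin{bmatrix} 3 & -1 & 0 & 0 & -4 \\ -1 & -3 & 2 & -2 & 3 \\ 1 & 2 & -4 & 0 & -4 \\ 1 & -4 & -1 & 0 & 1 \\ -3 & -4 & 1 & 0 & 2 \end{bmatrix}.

-590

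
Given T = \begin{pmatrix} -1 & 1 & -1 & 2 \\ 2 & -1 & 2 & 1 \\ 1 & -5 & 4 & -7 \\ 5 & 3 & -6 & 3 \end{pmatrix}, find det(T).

-84

Expand along row 1:
  + (-1) · M_11   where M_11 = det([-1 2 1; -5 4 -7; 3 -6 3]) = 36
  − (1) · M_12   where M_12 = det([2 2 1; 1 4 -7; 5 -6 3]) = -162
  + (-1) · M_13   where M_13 = det([2 -1 1; 1 -5 -7; 5 3 3]) = 78
  − (2) · M_14   where M_14 = det([2 -1 2; 1 -5 4; 5 3 -6]) = 66
det = (+1)·(-1)·(36) + (-1)·(1)·(-162) + (+1)·(-1)·(78) + (-1)·(2)·(66) = -84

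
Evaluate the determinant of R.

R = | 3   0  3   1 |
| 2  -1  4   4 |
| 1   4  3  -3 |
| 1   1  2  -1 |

30

Expand along row 1 (it has 1 zero):
  + (3) · M_11   where M_11 = det([-1 4 4; 4 3 -3; 1 2 -1]) = 21
  + (3) · M_13   where M_13 = det([2 -1 4; 1 4 -3; 1 1 -1]) = -12
  − (1) · M_14   where M_14 = det([2 -1 4; 1 4 3; 1 1 2]) = -3
det = (+1)·(3)·(21) + (+1)·(3)·(-12) + (-1)·(1)·(-3) = 30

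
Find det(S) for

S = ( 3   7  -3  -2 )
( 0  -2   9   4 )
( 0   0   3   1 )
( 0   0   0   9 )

The determinant is -162.

S is upper triangular, so det(S) is the product of the diagonal entries:
det = (3) · (-2) · (3) · (9) = -162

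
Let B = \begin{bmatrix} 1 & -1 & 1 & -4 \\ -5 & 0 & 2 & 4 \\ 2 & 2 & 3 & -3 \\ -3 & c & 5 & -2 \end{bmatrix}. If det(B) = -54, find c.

-1

Expanding along the column containing c, det(B) is linear in c: det(B) = (51)·c + (-3).
Set (51)·c + (-3) = -54  ⇒  (51)·c = -51  ⇒  c = -1.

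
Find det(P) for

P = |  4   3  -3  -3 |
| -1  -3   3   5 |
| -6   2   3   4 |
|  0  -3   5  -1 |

512

Expand along row 4 (it has 1 zero):
  + (-3) · M_42   where M_42 = det([4 -3 -3; -1 3 5; -6 3 4]) = 21
  − (5) · M_43   where M_43 = det([4 3 -3; -1 -3 5; -6 2 4]) = -106
  + (-1) · M_44   where M_44 = det([4 3 -3; -1 -3 3; -6 2 3]) = -45
det = (+1)·(-3)·(21) + (-1)·(5)·(-106) + (+1)·(-1)·(-45) = 512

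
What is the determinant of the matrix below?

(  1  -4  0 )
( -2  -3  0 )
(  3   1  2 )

The determinant is -22.

Expand along column 3:
  + 2 · |1 -4; -2 -3| = 2·(-3 − 8) = -22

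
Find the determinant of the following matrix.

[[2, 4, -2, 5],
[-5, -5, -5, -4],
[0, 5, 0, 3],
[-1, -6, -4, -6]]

Expand along row 3 (it has 2 zeros):
  − (5) · M_32   where M_32 = det([2 -2 5; -5 -5 -4; -1 -4 -6]) = 155
  − (3) · M_34   where M_34 = det([2 4 -2; -5 -5 -5; -1 -6 -4]) = -130
det = (-1)·(5)·(155) + (-1)·(3)·(-130) = -385

The determinant is -385.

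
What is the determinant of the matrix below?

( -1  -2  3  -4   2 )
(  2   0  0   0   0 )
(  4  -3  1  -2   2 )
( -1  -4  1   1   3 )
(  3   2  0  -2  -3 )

Expand along row 2 (it has 4 zeros):
  − (2) · M_21   where M_21 = det([-2 3 -4 2; -3 1 -2 2; -4 1 1 3; 2 0 -2 -3]) = -35
det = (-1)·(2)·(-35) = 70

70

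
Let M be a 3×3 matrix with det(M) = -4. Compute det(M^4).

det(M^4) = (det M)^4 = (-4)^4 = 256

The determinant is 256.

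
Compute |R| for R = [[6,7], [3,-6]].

-57

det(R) = 6·(-6) − 7·3 = -36 − 21 = -57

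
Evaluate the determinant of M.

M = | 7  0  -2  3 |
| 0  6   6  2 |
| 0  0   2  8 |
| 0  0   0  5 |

|M| = 420

M is upper triangular, so det(M) is the product of the diagonal entries:
det = (7) · (6) · (2) · (5) = 420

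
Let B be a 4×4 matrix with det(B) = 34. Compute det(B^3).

det(B^3) = (det B)^3 = (34)^3 = 39304

The determinant is 39304.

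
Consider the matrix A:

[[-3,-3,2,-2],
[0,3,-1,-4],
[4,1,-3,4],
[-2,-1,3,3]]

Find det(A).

20

Expand along row 2 (it has 1 zero):
  + (3) · M_22   where M_22 = det([-3 2 -2; 4 -3 4; -2 3 3]) = 11
  − (-1) · M_23   where M_23 = det([-3 -3 -2; 4 1 4; -2 -1 3]) = 43
  + (-4) · M_24   where M_24 = det([-3 -3 2; 4 1 -3; -2 -1 3]) = 14
det = (+1)·(3)·(11) + (-1)·(-1)·(43) + (+1)·(-4)·(14) = 20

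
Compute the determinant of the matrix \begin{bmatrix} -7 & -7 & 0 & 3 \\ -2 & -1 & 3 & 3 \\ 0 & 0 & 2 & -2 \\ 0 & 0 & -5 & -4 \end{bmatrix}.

The determinant is 126.

The matrix is block upper-triangular with a 2×2 block and a 2×2 block on the diagonal, so its determinant equals the product of the determinants of the diagonal blocks.
det of the 2×2 block = -7
det of the 2×2 block = -18
det = (-7)·(-18) = 126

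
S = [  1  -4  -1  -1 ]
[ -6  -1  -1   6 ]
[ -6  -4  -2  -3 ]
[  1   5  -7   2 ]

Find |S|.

Expand along row 1:
  + (1) · M_11   where M_11 = det([-1 -1 6; -4 -2 -3; 5 -7 2]) = 260
  − (-4) · M_12   where M_12 = det([-6 -1 6; -6 -2 -3; 1 -7 2]) = 405
  + (-1) · M_13   where M_13 = det([-6 -1 6; -6 -4 -3; 1 5 2]) = -207
  − (-1) · M_14   where M_14 = det([-6 -1 -1; -6 -4 -2; 1 5 -7]) = -158
det = (+1)·(1)·(260) + (-1)·(-4)·(405) + (+1)·(-1)·(-207) + (-1)·(-1)·(-158) = 1929

The determinant is 1929.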